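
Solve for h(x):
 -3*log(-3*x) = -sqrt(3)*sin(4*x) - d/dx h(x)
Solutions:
 h(x) = C1 + 3*x*log(-x) - 3*x + 3*x*log(3) + sqrt(3)*cos(4*x)/4


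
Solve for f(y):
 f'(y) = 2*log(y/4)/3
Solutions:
 f(y) = C1 + 2*y*log(y)/3 - 4*y*log(2)/3 - 2*y/3


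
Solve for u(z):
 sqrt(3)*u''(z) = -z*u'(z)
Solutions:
 u(z) = C1 + C2*erf(sqrt(2)*3^(3/4)*z/6)


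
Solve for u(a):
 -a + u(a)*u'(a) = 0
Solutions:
 u(a) = -sqrt(C1 + a^2)
 u(a) = sqrt(C1 + a^2)


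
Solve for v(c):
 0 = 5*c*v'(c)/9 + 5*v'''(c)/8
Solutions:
 v(c) = C1 + Integral(C2*airyai(-2*3^(1/3)*c/3) + C3*airybi(-2*3^(1/3)*c/3), c)


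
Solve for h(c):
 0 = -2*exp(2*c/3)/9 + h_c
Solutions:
 h(c) = C1 + exp(2*c/3)/3


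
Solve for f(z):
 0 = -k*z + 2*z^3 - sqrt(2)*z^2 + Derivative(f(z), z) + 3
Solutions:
 f(z) = C1 + k*z^2/2 - z^4/2 + sqrt(2)*z^3/3 - 3*z


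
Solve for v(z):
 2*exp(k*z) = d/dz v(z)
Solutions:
 v(z) = C1 + 2*exp(k*z)/k


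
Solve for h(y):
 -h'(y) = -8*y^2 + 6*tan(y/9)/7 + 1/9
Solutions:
 h(y) = C1 + 8*y^3/3 - y/9 + 54*log(cos(y/9))/7


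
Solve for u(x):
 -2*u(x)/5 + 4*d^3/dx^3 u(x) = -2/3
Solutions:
 u(x) = C3*exp(10^(2/3)*x/10) + (C1*sin(10^(2/3)*sqrt(3)*x/20) + C2*cos(10^(2/3)*sqrt(3)*x/20))*exp(-10^(2/3)*x/20) + 5/3


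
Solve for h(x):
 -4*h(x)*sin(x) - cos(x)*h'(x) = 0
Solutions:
 h(x) = C1*cos(x)^4


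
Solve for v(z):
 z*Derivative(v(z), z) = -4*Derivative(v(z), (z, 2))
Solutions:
 v(z) = C1 + C2*erf(sqrt(2)*z/4)


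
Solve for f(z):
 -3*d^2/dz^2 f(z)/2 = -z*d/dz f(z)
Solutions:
 f(z) = C1 + C2*erfi(sqrt(3)*z/3)


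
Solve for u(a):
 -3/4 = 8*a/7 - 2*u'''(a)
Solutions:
 u(a) = C1 + C2*a + C3*a^2 + a^4/42 + a^3/16


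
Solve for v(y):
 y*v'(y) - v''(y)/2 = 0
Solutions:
 v(y) = C1 + C2*erfi(y)


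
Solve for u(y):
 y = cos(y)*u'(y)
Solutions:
 u(y) = C1 + Integral(y/cos(y), y)


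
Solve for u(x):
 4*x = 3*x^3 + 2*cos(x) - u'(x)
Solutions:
 u(x) = C1 + 3*x^4/4 - 2*x^2 + 2*sin(x)


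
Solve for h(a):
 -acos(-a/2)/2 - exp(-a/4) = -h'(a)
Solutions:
 h(a) = C1 + a*acos(-a/2)/2 + sqrt(4 - a^2)/2 - 4*exp(-a/4)


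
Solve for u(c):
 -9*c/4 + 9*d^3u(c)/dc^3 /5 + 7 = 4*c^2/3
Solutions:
 u(c) = C1 + C2*c + C3*c^2 + c^5/81 + 5*c^4/96 - 35*c^3/54


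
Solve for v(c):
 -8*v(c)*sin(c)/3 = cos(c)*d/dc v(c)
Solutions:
 v(c) = C1*cos(c)^(8/3)


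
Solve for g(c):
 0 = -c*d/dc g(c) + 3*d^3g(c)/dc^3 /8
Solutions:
 g(c) = C1 + Integral(C2*airyai(2*3^(2/3)*c/3) + C3*airybi(2*3^(2/3)*c/3), c)


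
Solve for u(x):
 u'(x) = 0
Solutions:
 u(x) = C1


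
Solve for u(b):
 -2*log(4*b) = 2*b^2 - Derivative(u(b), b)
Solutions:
 u(b) = C1 + 2*b^3/3 + 2*b*log(b) - 2*b + b*log(16)


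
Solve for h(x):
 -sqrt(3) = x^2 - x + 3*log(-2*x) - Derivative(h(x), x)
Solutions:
 h(x) = C1 + x^3/3 - x^2/2 + 3*x*log(-x) + x*(-3 + sqrt(3) + 3*log(2))


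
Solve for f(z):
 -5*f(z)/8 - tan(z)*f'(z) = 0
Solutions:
 f(z) = C1/sin(z)^(5/8)


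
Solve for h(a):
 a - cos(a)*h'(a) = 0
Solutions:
 h(a) = C1 + Integral(a/cos(a), a)


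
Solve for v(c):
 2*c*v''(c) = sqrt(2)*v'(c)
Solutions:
 v(c) = C1 + C2*c^(sqrt(2)/2 + 1)


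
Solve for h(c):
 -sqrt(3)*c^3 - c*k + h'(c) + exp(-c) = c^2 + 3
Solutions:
 h(c) = C1 + sqrt(3)*c^4/4 + c^3/3 + c^2*k/2 + 3*c + exp(-c)


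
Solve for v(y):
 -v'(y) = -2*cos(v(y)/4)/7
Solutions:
 -2*y/7 - 2*log(sin(v(y)/4) - 1) + 2*log(sin(v(y)/4) + 1) = C1


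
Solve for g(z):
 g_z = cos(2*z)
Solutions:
 g(z) = C1 + sin(2*z)/2


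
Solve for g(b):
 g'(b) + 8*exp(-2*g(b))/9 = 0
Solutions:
 g(b) = log(-sqrt(C1 - 16*b)) - log(3)
 g(b) = log(C1 - 16*b)/2 - log(3)


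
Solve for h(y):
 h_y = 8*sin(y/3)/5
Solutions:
 h(y) = C1 - 24*cos(y/3)/5


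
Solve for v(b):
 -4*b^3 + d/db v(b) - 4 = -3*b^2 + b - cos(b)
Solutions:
 v(b) = C1 + b^4 - b^3 + b^2/2 + 4*b - sin(b)


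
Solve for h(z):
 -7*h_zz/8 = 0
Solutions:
 h(z) = C1 + C2*z


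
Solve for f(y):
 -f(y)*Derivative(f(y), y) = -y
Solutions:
 f(y) = -sqrt(C1 + y^2)
 f(y) = sqrt(C1 + y^2)


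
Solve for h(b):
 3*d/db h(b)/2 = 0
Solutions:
 h(b) = C1


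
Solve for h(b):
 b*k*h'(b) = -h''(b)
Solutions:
 h(b) = Piecewise((-sqrt(2)*sqrt(pi)*C1*erf(sqrt(2)*b*sqrt(k)/2)/(2*sqrt(k)) - C2, (k > 0) | (k < 0)), (-C1*b - C2, True))


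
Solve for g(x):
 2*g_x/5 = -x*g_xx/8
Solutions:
 g(x) = C1 + C2/x^(11/5)


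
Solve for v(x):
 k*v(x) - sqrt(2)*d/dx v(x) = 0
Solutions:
 v(x) = C1*exp(sqrt(2)*k*x/2)


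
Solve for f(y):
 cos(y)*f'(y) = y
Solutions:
 f(y) = C1 + Integral(y/cos(y), y)


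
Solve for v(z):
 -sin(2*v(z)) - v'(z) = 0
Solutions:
 v(z) = pi - acos((-C1 - exp(4*z))/(C1 - exp(4*z)))/2
 v(z) = acos((-C1 - exp(4*z))/(C1 - exp(4*z)))/2


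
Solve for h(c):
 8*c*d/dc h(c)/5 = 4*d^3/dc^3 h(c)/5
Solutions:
 h(c) = C1 + Integral(C2*airyai(2^(1/3)*c) + C3*airybi(2^(1/3)*c), c)


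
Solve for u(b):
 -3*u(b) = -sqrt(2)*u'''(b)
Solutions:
 u(b) = C3*exp(2^(5/6)*3^(1/3)*b/2) + (C1*sin(6^(5/6)*b/4) + C2*cos(6^(5/6)*b/4))*exp(-2^(5/6)*3^(1/3)*b/4)


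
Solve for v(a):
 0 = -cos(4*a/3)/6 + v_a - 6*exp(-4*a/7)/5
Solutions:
 v(a) = C1 + sin(4*a/3)/8 - 21*exp(-4*a/7)/10


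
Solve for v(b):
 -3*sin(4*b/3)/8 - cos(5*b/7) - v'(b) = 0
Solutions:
 v(b) = C1 - 7*sin(5*b/7)/5 + 9*cos(4*b/3)/32


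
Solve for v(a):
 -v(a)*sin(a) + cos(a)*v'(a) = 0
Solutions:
 v(a) = C1/cos(a)


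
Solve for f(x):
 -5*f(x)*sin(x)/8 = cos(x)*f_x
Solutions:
 f(x) = C1*cos(x)^(5/8)


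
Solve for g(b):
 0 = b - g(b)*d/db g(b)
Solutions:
 g(b) = -sqrt(C1 + b^2)
 g(b) = sqrt(C1 + b^2)


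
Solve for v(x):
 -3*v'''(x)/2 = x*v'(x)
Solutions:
 v(x) = C1 + Integral(C2*airyai(-2^(1/3)*3^(2/3)*x/3) + C3*airybi(-2^(1/3)*3^(2/3)*x/3), x)


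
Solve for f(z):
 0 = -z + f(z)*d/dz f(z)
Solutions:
 f(z) = -sqrt(C1 + z^2)
 f(z) = sqrt(C1 + z^2)


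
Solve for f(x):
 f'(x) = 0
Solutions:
 f(x) = C1


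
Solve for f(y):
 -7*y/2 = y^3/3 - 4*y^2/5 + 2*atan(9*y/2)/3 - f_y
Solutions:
 f(y) = C1 + y^4/12 - 4*y^3/15 + 7*y^2/4 + 2*y*atan(9*y/2)/3 - 2*log(81*y^2 + 4)/27


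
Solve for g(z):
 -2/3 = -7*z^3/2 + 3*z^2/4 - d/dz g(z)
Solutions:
 g(z) = C1 - 7*z^4/8 + z^3/4 + 2*z/3


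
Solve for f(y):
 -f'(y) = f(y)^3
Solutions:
 f(y) = -sqrt(2)*sqrt(-1/(C1 - y))/2
 f(y) = sqrt(2)*sqrt(-1/(C1 - y))/2


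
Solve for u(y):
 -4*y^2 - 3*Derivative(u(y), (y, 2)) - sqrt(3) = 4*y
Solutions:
 u(y) = C1 + C2*y - y^4/9 - 2*y^3/9 - sqrt(3)*y^2/6


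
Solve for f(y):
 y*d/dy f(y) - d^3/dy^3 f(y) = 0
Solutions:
 f(y) = C1 + Integral(C2*airyai(y) + C3*airybi(y), y)


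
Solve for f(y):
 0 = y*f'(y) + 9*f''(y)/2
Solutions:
 f(y) = C1 + C2*erf(y/3)


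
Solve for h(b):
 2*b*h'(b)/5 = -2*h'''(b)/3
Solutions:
 h(b) = C1 + Integral(C2*airyai(-3^(1/3)*5^(2/3)*b/5) + C3*airybi(-3^(1/3)*5^(2/3)*b/5), b)


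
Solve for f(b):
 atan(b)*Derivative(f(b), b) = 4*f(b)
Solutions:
 f(b) = C1*exp(4*Integral(1/atan(b), b))


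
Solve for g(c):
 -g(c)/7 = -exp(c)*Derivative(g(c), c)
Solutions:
 g(c) = C1*exp(-exp(-c)/7)


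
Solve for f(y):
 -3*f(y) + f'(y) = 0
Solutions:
 f(y) = C1*exp(3*y)


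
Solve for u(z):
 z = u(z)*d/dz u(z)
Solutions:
 u(z) = -sqrt(C1 + z^2)
 u(z) = sqrt(C1 + z^2)


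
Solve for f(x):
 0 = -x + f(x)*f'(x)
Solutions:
 f(x) = -sqrt(C1 + x^2)
 f(x) = sqrt(C1 + x^2)


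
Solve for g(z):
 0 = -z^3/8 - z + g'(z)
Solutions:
 g(z) = C1 + z^4/32 + z^2/2


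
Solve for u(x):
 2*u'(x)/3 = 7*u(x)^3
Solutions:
 u(x) = -sqrt(-1/(C1 + 21*x))
 u(x) = sqrt(-1/(C1 + 21*x))


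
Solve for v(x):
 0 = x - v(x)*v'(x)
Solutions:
 v(x) = -sqrt(C1 + x^2)
 v(x) = sqrt(C1 + x^2)


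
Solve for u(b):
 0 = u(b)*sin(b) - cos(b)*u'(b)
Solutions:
 u(b) = C1/cos(b)


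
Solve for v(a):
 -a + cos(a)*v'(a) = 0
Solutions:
 v(a) = C1 + Integral(a/cos(a), a)


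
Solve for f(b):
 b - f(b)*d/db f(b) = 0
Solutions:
 f(b) = -sqrt(C1 + b^2)
 f(b) = sqrt(C1 + b^2)


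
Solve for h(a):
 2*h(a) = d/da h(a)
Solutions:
 h(a) = C1*exp(2*a)


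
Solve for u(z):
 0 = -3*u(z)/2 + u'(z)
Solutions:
 u(z) = C1*exp(3*z/2)


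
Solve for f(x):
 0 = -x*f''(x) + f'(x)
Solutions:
 f(x) = C1 + C2*x^2


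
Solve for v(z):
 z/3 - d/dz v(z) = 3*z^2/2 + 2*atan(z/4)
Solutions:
 v(z) = C1 - z^3/2 + z^2/6 - 2*z*atan(z/4) + 4*log(z^2 + 16)


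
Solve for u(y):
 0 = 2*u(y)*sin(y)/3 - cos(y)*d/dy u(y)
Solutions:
 u(y) = C1/cos(y)^(2/3)


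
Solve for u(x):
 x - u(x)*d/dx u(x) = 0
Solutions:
 u(x) = -sqrt(C1 + x^2)
 u(x) = sqrt(C1 + x^2)


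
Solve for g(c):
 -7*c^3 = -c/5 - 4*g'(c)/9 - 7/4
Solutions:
 g(c) = C1 + 63*c^4/16 - 9*c^2/40 - 63*c/16


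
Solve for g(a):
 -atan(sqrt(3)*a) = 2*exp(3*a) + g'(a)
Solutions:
 g(a) = C1 - a*atan(sqrt(3)*a) - 2*exp(3*a)/3 + sqrt(3)*log(3*a^2 + 1)/6


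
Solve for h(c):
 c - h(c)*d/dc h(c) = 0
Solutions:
 h(c) = -sqrt(C1 + c^2)
 h(c) = sqrt(C1 + c^2)


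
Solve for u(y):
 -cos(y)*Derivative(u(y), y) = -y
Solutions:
 u(y) = C1 + Integral(y/cos(y), y)


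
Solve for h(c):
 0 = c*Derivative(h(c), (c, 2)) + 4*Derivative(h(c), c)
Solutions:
 h(c) = C1 + C2/c^3


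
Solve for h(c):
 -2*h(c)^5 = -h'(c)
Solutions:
 h(c) = -(-1/(C1 + 8*c))^(1/4)
 h(c) = (-1/(C1 + 8*c))^(1/4)
 h(c) = -I*(-1/(C1 + 8*c))^(1/4)
 h(c) = I*(-1/(C1 + 8*c))^(1/4)


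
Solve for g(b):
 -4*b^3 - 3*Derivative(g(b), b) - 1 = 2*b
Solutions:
 g(b) = C1 - b^4/3 - b^2/3 - b/3


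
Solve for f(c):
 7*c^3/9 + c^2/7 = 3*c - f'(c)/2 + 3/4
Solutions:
 f(c) = C1 - 7*c^4/18 - 2*c^3/21 + 3*c^2 + 3*c/2


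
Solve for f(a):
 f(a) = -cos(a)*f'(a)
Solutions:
 f(a) = C1*sqrt(sin(a) - 1)/sqrt(sin(a) + 1)


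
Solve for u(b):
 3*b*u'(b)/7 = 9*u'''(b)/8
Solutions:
 u(b) = C1 + Integral(C2*airyai(2*21^(2/3)*b/21) + C3*airybi(2*21^(2/3)*b/21), b)


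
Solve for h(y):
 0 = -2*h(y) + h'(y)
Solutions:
 h(y) = C1*exp(2*y)


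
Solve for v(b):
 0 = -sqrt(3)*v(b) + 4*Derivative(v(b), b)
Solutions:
 v(b) = C1*exp(sqrt(3)*b/4)


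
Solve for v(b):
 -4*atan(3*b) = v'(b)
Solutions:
 v(b) = C1 - 4*b*atan(3*b) + 2*log(9*b^2 + 1)/3


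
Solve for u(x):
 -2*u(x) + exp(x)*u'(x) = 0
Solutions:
 u(x) = C1*exp(-2*exp(-x))


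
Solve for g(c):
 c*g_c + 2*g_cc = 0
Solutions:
 g(c) = C1 + C2*erf(c/2)


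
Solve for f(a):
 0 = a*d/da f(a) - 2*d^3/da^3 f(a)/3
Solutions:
 f(a) = C1 + Integral(C2*airyai(2^(2/3)*3^(1/3)*a/2) + C3*airybi(2^(2/3)*3^(1/3)*a/2), a)


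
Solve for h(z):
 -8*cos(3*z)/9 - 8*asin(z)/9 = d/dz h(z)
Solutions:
 h(z) = C1 - 8*z*asin(z)/9 - 8*sqrt(1 - z^2)/9 - 8*sin(3*z)/27


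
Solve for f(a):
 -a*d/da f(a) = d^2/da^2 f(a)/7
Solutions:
 f(a) = C1 + C2*erf(sqrt(14)*a/2)


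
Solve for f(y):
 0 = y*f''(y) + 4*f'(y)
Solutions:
 f(y) = C1 + C2/y^3


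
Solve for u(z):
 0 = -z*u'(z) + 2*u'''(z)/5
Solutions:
 u(z) = C1 + Integral(C2*airyai(2^(2/3)*5^(1/3)*z/2) + C3*airybi(2^(2/3)*5^(1/3)*z/2), z)


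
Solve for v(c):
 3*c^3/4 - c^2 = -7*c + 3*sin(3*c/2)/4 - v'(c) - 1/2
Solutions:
 v(c) = C1 - 3*c^4/16 + c^3/3 - 7*c^2/2 - c/2 - cos(3*c/2)/2


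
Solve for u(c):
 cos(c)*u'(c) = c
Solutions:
 u(c) = C1 + Integral(c/cos(c), c)


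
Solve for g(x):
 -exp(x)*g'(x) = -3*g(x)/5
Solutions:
 g(x) = C1*exp(-3*exp(-x)/5)


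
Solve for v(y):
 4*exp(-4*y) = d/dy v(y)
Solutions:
 v(y) = C1 - exp(-4*y)


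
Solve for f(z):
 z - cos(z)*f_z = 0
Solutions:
 f(z) = C1 + Integral(z/cos(z), z)


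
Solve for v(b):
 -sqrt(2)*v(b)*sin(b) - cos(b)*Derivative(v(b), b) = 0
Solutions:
 v(b) = C1*cos(b)^(sqrt(2))


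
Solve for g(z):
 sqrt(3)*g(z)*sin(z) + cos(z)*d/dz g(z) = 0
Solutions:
 g(z) = C1*cos(z)^(sqrt(3))


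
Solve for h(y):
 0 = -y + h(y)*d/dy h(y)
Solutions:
 h(y) = -sqrt(C1 + y^2)
 h(y) = sqrt(C1 + y^2)


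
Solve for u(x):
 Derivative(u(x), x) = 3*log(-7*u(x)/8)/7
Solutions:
 -7*Integral(1/(log(-_y) - 3*log(2) + log(7)), (_y, u(x)))/3 = C1 - x


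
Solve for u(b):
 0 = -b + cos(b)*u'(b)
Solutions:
 u(b) = C1 + Integral(b/cos(b), b)


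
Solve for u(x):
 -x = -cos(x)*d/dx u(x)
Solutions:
 u(x) = C1 + Integral(x/cos(x), x)


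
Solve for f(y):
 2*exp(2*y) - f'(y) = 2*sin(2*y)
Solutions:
 f(y) = C1 + exp(2*y) + cos(2*y)


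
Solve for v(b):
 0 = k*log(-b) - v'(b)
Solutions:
 v(b) = C1 + b*k*log(-b) - b*k


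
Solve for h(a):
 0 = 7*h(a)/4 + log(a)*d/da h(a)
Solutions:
 h(a) = C1*exp(-7*li(a)/4)


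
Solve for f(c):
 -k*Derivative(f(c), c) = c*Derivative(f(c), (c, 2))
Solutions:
 f(c) = C1 + c^(1 - re(k))*(C2*sin(log(c)*Abs(im(k))) + C3*cos(log(c)*im(k)))


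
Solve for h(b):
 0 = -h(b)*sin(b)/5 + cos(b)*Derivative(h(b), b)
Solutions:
 h(b) = C1/cos(b)^(1/5)


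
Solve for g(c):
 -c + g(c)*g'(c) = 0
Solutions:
 g(c) = -sqrt(C1 + c^2)
 g(c) = sqrt(C1 + c^2)


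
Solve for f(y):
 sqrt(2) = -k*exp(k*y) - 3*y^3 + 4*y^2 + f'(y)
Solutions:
 f(y) = C1 + 3*y^4/4 - 4*y^3/3 + sqrt(2)*y + exp(k*y)


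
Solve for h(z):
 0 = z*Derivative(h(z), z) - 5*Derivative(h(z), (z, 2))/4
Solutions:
 h(z) = C1 + C2*erfi(sqrt(10)*z/5)


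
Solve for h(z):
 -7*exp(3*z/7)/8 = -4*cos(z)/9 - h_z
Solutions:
 h(z) = C1 + 49*exp(3*z/7)/24 - 4*sin(z)/9


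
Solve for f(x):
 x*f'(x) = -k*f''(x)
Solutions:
 f(x) = C1 + C2*sqrt(k)*erf(sqrt(2)*x*sqrt(1/k)/2)


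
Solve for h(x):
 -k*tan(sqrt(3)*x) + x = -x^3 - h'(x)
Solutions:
 h(x) = C1 - sqrt(3)*k*log(cos(sqrt(3)*x))/3 - x^4/4 - x^2/2


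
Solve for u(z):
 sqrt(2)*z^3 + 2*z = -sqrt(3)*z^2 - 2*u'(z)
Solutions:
 u(z) = C1 - sqrt(2)*z^4/8 - sqrt(3)*z^3/6 - z^2/2


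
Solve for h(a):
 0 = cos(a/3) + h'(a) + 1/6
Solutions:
 h(a) = C1 - a/6 - 3*sin(a/3)


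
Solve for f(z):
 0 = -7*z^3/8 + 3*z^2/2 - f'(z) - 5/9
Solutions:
 f(z) = C1 - 7*z^4/32 + z^3/2 - 5*z/9


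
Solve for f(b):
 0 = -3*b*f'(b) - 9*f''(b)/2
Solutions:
 f(b) = C1 + C2*erf(sqrt(3)*b/3)


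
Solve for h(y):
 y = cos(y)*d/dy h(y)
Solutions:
 h(y) = C1 + Integral(y/cos(y), y)


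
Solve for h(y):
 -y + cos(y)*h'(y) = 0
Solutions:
 h(y) = C1 + Integral(y/cos(y), y)


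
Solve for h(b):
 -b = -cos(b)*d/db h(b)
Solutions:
 h(b) = C1 + Integral(b/cos(b), b)


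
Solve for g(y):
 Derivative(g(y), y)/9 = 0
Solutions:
 g(y) = C1


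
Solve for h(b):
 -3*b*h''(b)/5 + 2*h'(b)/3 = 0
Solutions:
 h(b) = C1 + C2*b^(19/9)


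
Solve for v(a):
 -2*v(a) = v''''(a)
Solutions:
 v(a) = (C1*sin(2^(3/4)*a/2) + C2*cos(2^(3/4)*a/2))*exp(-2^(3/4)*a/2) + (C3*sin(2^(3/4)*a/2) + C4*cos(2^(3/4)*a/2))*exp(2^(3/4)*a/2)


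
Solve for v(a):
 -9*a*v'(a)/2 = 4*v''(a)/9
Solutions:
 v(a) = C1 + C2*erf(9*a/4)


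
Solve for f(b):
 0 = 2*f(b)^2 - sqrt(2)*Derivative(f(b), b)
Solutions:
 f(b) = -1/(C1 + sqrt(2)*b)


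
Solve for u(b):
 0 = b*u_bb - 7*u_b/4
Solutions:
 u(b) = C1 + C2*b^(11/4)


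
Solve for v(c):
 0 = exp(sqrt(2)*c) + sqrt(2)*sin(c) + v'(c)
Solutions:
 v(c) = C1 - sqrt(2)*exp(sqrt(2)*c)/2 + sqrt(2)*cos(c)


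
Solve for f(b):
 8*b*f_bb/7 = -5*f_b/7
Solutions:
 f(b) = C1 + C2*b^(3/8)


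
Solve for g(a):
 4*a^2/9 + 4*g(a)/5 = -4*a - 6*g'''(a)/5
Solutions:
 g(a) = C3*exp(-2^(1/3)*3^(2/3)*a/3) - 5*a^2/9 - 5*a + (C1*sin(2^(1/3)*3^(1/6)*a/2) + C2*cos(2^(1/3)*3^(1/6)*a/2))*exp(2^(1/3)*3^(2/3)*a/6)


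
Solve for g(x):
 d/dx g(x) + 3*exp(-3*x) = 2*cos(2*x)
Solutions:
 g(x) = C1 + sin(2*x) + exp(-3*x)


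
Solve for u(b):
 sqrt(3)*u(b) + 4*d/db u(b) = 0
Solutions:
 u(b) = C1*exp(-sqrt(3)*b/4)


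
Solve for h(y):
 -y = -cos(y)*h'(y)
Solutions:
 h(y) = C1 + Integral(y/cos(y), y)


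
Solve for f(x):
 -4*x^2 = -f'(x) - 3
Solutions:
 f(x) = C1 + 4*x^3/3 - 3*x


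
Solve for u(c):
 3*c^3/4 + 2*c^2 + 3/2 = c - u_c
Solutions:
 u(c) = C1 - 3*c^4/16 - 2*c^3/3 + c^2/2 - 3*c/2


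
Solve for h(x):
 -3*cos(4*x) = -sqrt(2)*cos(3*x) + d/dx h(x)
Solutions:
 h(x) = C1 + sqrt(2)*sin(3*x)/3 - 3*sin(4*x)/4


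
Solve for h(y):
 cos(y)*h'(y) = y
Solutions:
 h(y) = C1 + Integral(y/cos(y), y)


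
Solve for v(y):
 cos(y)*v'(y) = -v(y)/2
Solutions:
 v(y) = C1*(sin(y) - 1)^(1/4)/(sin(y) + 1)^(1/4)


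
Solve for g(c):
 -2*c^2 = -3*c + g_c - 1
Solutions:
 g(c) = C1 - 2*c^3/3 + 3*c^2/2 + c


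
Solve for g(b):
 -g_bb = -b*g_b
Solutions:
 g(b) = C1 + C2*erfi(sqrt(2)*b/2)


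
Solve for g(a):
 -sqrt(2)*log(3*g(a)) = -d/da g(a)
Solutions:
 -sqrt(2)*Integral(1/(log(_y) + log(3)), (_y, g(a)))/2 = C1 - a


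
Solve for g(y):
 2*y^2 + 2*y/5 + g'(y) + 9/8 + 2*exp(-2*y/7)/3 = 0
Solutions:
 g(y) = C1 - 2*y^3/3 - y^2/5 - 9*y/8 + 7*exp(-2*y/7)/3


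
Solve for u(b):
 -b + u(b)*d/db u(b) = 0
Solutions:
 u(b) = -sqrt(C1 + b^2)
 u(b) = sqrt(C1 + b^2)


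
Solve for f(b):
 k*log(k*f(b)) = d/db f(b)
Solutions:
 li(k*f(b))/k = C1 + b*k


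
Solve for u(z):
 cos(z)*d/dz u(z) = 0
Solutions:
 u(z) = C1


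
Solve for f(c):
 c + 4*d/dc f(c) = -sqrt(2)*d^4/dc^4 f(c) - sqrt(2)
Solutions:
 f(c) = C1 + C4*exp(-sqrt(2)*c) - c^2/8 - sqrt(2)*c/4 + (C2*sin(sqrt(6)*c/2) + C3*cos(sqrt(6)*c/2))*exp(sqrt(2)*c/2)


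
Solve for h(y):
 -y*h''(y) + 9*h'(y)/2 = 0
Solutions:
 h(y) = C1 + C2*y^(11/2)


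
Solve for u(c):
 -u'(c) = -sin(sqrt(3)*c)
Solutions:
 u(c) = C1 - sqrt(3)*cos(sqrt(3)*c)/3


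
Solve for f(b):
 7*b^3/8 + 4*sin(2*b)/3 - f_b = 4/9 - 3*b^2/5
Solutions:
 f(b) = C1 + 7*b^4/32 + b^3/5 - 4*b/9 - 2*cos(2*b)/3


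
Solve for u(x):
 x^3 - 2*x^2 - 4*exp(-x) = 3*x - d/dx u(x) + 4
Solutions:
 u(x) = C1 - x^4/4 + 2*x^3/3 + 3*x^2/2 + 4*x - 4*exp(-x)


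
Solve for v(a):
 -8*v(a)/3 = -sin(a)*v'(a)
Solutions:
 v(a) = C1*(cos(a) - 1)^(4/3)/(cos(a) + 1)^(4/3)


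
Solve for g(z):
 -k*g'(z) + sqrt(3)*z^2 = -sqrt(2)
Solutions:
 g(z) = C1 + sqrt(3)*z^3/(3*k) + sqrt(2)*z/k


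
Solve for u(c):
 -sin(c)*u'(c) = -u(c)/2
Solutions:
 u(c) = C1*(cos(c) - 1)^(1/4)/(cos(c) + 1)^(1/4)


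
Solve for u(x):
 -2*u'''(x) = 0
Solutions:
 u(x) = C1 + C2*x + C3*x^2


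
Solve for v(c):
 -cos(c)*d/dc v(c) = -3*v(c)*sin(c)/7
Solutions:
 v(c) = C1/cos(c)^(3/7)


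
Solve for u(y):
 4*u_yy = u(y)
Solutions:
 u(y) = C1*exp(-y/2) + C2*exp(y/2)


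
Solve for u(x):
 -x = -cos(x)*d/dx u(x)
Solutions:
 u(x) = C1 + Integral(x/cos(x), x)


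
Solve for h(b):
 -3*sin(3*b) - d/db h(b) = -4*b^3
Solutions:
 h(b) = C1 + b^4 + cos(3*b)


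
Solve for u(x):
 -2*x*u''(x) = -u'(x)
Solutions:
 u(x) = C1 + C2*x^(3/2)


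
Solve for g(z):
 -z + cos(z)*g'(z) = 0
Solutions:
 g(z) = C1 + Integral(z/cos(z), z)


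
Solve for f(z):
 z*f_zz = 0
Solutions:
 f(z) = C1 + C2*z


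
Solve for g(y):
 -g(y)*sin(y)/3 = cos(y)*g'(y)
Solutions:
 g(y) = C1*cos(y)^(1/3)


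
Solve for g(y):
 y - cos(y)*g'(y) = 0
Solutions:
 g(y) = C1 + Integral(y/cos(y), y)


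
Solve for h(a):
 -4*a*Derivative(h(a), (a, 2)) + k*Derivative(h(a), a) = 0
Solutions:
 h(a) = C1 + a^(re(k)/4 + 1)*(C2*sin(log(a)*Abs(im(k))/4) + C3*cos(log(a)*im(k)/4))


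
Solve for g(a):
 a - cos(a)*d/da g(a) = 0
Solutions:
 g(a) = C1 + Integral(a/cos(a), a)


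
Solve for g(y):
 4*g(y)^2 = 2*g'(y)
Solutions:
 g(y) = -1/(C1 + 2*y)


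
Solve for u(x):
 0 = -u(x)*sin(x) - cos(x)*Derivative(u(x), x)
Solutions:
 u(x) = C1*cos(x)


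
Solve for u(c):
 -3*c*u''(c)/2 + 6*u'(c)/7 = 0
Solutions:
 u(c) = C1 + C2*c^(11/7)


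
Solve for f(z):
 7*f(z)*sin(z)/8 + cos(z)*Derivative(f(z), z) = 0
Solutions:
 f(z) = C1*cos(z)^(7/8)


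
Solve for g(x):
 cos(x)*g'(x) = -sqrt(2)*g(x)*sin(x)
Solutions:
 g(x) = C1*cos(x)^(sqrt(2))


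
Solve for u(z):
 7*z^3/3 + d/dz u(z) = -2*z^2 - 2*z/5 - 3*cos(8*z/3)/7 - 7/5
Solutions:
 u(z) = C1 - 7*z^4/12 - 2*z^3/3 - z^2/5 - 7*z/5 - 9*sin(8*z/3)/56


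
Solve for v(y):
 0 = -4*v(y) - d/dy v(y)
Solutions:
 v(y) = C1*exp(-4*y)


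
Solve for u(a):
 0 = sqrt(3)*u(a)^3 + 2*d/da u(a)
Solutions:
 u(a) = -sqrt(-1/(C1 - sqrt(3)*a))
 u(a) = sqrt(-1/(C1 - sqrt(3)*a))


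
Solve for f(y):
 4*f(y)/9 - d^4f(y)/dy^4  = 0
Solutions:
 f(y) = C1*exp(-sqrt(6)*y/3) + C2*exp(sqrt(6)*y/3) + C3*sin(sqrt(6)*y/3) + C4*cos(sqrt(6)*y/3)


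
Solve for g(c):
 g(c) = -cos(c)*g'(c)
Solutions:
 g(c) = C1*sqrt(sin(c) - 1)/sqrt(sin(c) + 1)


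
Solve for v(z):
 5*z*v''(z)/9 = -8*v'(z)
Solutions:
 v(z) = C1 + C2/z^(67/5)


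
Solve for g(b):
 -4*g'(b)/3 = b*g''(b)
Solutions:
 g(b) = C1 + C2/b^(1/3)


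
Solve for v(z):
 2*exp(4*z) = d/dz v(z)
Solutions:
 v(z) = C1 + exp(4*z)/2


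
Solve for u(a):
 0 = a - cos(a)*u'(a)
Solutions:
 u(a) = C1 + Integral(a/cos(a), a)


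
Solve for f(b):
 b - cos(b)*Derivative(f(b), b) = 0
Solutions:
 f(b) = C1 + Integral(b/cos(b), b)


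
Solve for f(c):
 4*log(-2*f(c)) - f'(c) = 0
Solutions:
 -Integral(1/(log(-_y) + log(2)), (_y, f(c)))/4 = C1 - c


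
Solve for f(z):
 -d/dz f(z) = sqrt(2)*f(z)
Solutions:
 f(z) = C1*exp(-sqrt(2)*z)


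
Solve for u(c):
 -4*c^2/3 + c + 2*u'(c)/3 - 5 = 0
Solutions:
 u(c) = C1 + 2*c^3/3 - 3*c^2/4 + 15*c/2


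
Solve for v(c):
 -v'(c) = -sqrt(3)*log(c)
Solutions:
 v(c) = C1 + sqrt(3)*c*log(c) - sqrt(3)*c


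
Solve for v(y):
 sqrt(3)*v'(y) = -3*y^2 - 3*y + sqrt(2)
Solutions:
 v(y) = C1 - sqrt(3)*y^3/3 - sqrt(3)*y^2/2 + sqrt(6)*y/3


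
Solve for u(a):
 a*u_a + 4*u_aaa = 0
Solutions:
 u(a) = C1 + Integral(C2*airyai(-2^(1/3)*a/2) + C3*airybi(-2^(1/3)*a/2), a)


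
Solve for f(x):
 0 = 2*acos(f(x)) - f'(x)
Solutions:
 Integral(1/acos(_y), (_y, f(x))) = C1 + 2*x


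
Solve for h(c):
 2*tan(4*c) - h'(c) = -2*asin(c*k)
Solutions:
 h(c) = C1 + 2*Piecewise((c*asin(c*k) + sqrt(-c^2*k^2 + 1)/k, Ne(k, 0)), (0, True)) - log(cos(4*c))/2


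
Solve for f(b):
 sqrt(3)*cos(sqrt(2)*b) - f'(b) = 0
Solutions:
 f(b) = C1 + sqrt(6)*sin(sqrt(2)*b)/2


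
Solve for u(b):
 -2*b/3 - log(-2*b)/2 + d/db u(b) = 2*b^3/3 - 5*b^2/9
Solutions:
 u(b) = C1 + b^4/6 - 5*b^3/27 + b^2/3 + b*log(-b)/2 + b*(-1 + log(2))/2


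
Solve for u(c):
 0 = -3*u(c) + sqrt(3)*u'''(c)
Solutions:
 u(c) = C3*exp(3^(1/6)*c) + (C1*sin(3^(2/3)*c/2) + C2*cos(3^(2/3)*c/2))*exp(-3^(1/6)*c/2)


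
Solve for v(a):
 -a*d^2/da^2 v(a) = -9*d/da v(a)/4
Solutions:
 v(a) = C1 + C2*a^(13/4)


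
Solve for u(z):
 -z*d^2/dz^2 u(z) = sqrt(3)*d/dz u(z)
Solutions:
 u(z) = C1 + C2*z^(1 - sqrt(3))


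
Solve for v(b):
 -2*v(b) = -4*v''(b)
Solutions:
 v(b) = C1*exp(-sqrt(2)*b/2) + C2*exp(sqrt(2)*b/2)


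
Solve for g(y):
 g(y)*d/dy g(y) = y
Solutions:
 g(y) = -sqrt(C1 + y^2)
 g(y) = sqrt(C1 + y^2)


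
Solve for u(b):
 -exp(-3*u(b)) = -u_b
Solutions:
 u(b) = log(C1 + 3*b)/3
 u(b) = log((-3^(1/3) - 3^(5/6)*I)*(C1 + b)^(1/3)/2)
 u(b) = log((-3^(1/3) + 3^(5/6)*I)*(C1 + b)^(1/3)/2)


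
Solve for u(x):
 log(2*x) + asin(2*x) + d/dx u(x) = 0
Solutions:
 u(x) = C1 - x*log(x) - x*asin(2*x) - x*log(2) + x - sqrt(1 - 4*x^2)/2


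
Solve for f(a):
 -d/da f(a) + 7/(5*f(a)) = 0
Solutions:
 f(a) = -sqrt(C1 + 70*a)/5
 f(a) = sqrt(C1 + 70*a)/5


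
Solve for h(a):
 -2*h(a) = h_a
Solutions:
 h(a) = C1*exp(-2*a)


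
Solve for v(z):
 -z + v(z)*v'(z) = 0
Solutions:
 v(z) = -sqrt(C1 + z^2)
 v(z) = sqrt(C1 + z^2)


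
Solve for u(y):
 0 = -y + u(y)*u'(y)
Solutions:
 u(y) = -sqrt(C1 + y^2)
 u(y) = sqrt(C1 + y^2)


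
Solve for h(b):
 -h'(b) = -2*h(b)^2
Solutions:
 h(b) = -1/(C1 + 2*b)


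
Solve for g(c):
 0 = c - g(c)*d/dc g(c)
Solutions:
 g(c) = -sqrt(C1 + c^2)
 g(c) = sqrt(C1 + c^2)


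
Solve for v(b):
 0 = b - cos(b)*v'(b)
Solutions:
 v(b) = C1 + Integral(b/cos(b), b)


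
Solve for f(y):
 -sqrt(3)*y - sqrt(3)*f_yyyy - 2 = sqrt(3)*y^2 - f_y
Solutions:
 f(y) = C1 + C4*exp(3^(5/6)*y/3) + sqrt(3)*y^3/3 + sqrt(3)*y^2/2 + 2*y + (C2*sin(3^(1/3)*y/2) + C3*cos(3^(1/3)*y/2))*exp(-3^(5/6)*y/6)


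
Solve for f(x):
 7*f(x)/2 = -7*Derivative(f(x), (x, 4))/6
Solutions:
 f(x) = (C1*sin(sqrt(2)*3^(1/4)*x/2) + C2*cos(sqrt(2)*3^(1/4)*x/2))*exp(-sqrt(2)*3^(1/4)*x/2) + (C3*sin(sqrt(2)*3^(1/4)*x/2) + C4*cos(sqrt(2)*3^(1/4)*x/2))*exp(sqrt(2)*3^(1/4)*x/2)


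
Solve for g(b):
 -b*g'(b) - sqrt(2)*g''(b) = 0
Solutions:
 g(b) = C1 + C2*erf(2^(1/4)*b/2)


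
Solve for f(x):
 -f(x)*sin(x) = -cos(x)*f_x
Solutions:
 f(x) = C1/cos(x)


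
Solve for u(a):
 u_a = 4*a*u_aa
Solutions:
 u(a) = C1 + C2*a^(5/4)


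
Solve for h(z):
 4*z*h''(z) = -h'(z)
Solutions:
 h(z) = C1 + C2*z^(3/4)


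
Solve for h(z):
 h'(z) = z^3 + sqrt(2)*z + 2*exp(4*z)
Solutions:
 h(z) = C1 + z^4/4 + sqrt(2)*z^2/2 + exp(4*z)/2


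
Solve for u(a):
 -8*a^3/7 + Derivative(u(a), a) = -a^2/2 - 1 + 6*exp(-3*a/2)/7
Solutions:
 u(a) = C1 + 2*a^4/7 - a^3/6 - a - 4*exp(-3*a/2)/7


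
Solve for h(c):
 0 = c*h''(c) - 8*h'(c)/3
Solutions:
 h(c) = C1 + C2*c^(11/3)


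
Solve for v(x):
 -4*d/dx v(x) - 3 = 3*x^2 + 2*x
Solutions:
 v(x) = C1 - x^3/4 - x^2/4 - 3*x/4


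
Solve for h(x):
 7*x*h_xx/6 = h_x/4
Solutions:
 h(x) = C1 + C2*x^(17/14)


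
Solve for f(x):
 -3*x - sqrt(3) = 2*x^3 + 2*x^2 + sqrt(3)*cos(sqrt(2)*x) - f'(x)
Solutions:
 f(x) = C1 + x^4/2 + 2*x^3/3 + 3*x^2/2 + sqrt(3)*x + sqrt(6)*sin(sqrt(2)*x)/2


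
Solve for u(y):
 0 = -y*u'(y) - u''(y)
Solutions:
 u(y) = C1 + C2*erf(sqrt(2)*y/2)


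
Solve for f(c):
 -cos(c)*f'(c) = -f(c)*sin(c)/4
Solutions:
 f(c) = C1/cos(c)^(1/4)


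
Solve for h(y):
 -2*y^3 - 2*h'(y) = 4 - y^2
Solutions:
 h(y) = C1 - y^4/4 + y^3/6 - 2*y


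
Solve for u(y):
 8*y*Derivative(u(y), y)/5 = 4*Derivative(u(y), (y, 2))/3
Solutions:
 u(y) = C1 + C2*erfi(sqrt(15)*y/5)


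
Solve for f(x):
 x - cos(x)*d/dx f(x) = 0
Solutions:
 f(x) = C1 + Integral(x/cos(x), x)


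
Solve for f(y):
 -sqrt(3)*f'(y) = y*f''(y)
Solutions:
 f(y) = C1 + C2*y^(1 - sqrt(3))


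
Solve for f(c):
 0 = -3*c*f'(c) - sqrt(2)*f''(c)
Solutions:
 f(c) = C1 + C2*erf(2^(1/4)*sqrt(3)*c/2)


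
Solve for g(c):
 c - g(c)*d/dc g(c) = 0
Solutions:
 g(c) = -sqrt(C1 + c^2)
 g(c) = sqrt(C1 + c^2)


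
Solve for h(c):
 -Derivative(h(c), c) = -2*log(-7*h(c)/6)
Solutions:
 -Integral(1/(log(-_y) - log(6) + log(7)), (_y, h(c)))/2 = C1 - c


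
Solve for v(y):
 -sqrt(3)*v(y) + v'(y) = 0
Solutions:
 v(y) = C1*exp(sqrt(3)*y)


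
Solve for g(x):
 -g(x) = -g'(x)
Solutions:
 g(x) = C1*exp(x)


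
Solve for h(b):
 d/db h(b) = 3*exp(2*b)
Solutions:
 h(b) = C1 + 3*exp(2*b)/2


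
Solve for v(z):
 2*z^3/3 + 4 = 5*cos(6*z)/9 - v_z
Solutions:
 v(z) = C1 - z^4/6 - 4*z + 5*sin(6*z)/54


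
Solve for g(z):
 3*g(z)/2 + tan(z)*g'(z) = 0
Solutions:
 g(z) = C1/sin(z)^(3/2)


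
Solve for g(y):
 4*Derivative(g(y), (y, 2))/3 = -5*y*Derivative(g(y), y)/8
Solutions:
 g(y) = C1 + C2*erf(sqrt(15)*y/8)


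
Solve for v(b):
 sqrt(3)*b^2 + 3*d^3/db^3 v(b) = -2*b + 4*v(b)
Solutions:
 v(b) = C3*exp(6^(2/3)*b/3) + sqrt(3)*b^2/4 + b/2 + (C1*sin(2^(2/3)*3^(1/6)*b/2) + C2*cos(2^(2/3)*3^(1/6)*b/2))*exp(-6^(2/3)*b/6)


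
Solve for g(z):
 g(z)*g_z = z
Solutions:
 g(z) = -sqrt(C1 + z^2)
 g(z) = sqrt(C1 + z^2)


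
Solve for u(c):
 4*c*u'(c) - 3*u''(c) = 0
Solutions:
 u(c) = C1 + C2*erfi(sqrt(6)*c/3)


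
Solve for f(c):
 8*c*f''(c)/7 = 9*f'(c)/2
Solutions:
 f(c) = C1 + C2*c^(79/16)


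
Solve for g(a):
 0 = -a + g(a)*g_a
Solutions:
 g(a) = -sqrt(C1 + a^2)
 g(a) = sqrt(C1 + a^2)


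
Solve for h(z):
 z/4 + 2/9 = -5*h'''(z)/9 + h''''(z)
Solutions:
 h(z) = C1 + C2*z + C3*z^2 + C4*exp(5*z/9) - 3*z^4/160 - 121*z^3/600


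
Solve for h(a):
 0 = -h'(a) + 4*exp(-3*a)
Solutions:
 h(a) = C1 - 4*exp(-3*a)/3


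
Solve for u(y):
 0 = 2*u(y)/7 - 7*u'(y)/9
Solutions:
 u(y) = C1*exp(18*y/49)


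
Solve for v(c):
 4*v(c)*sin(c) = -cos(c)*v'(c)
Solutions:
 v(c) = C1*cos(c)^4


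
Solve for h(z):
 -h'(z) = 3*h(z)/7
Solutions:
 h(z) = C1*exp(-3*z/7)


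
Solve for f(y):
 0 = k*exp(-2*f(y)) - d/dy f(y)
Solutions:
 f(y) = log(-sqrt(C1 + 2*k*y))
 f(y) = log(C1 + 2*k*y)/2


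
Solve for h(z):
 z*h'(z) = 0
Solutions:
 h(z) = C1


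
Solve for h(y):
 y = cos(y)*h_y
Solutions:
 h(y) = C1 + Integral(y/cos(y), y)


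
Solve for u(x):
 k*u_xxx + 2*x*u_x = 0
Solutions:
 u(x) = C1 + Integral(C2*airyai(2^(1/3)*x*(-1/k)^(1/3)) + C3*airybi(2^(1/3)*x*(-1/k)^(1/3)), x)


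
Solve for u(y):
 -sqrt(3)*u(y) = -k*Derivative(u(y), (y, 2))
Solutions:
 u(y) = C1*exp(-3^(1/4)*y*sqrt(1/k)) + C2*exp(3^(1/4)*y*sqrt(1/k))


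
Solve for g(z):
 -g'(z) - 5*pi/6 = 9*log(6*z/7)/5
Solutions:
 g(z) = C1 - 9*z*log(z)/5 - 9*z*log(6)/5 - 5*pi*z/6 + 9*z/5 + 9*z*log(7)/5


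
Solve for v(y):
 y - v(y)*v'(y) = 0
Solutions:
 v(y) = -sqrt(C1 + y^2)
 v(y) = sqrt(C1 + y^2)


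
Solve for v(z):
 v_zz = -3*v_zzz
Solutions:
 v(z) = C1 + C2*z + C3*exp(-z/3)


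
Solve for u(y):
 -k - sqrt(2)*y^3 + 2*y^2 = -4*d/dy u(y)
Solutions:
 u(y) = C1 + k*y/4 + sqrt(2)*y^4/16 - y^3/6


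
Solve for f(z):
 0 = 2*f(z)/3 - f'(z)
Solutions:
 f(z) = C1*exp(2*z/3)


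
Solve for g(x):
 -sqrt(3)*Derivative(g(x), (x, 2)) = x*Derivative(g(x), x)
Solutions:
 g(x) = C1 + C2*erf(sqrt(2)*3^(3/4)*x/6)


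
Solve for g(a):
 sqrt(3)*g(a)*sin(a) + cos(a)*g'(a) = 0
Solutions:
 g(a) = C1*cos(a)^(sqrt(3))


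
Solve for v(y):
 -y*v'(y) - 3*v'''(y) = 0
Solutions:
 v(y) = C1 + Integral(C2*airyai(-3^(2/3)*y/3) + C3*airybi(-3^(2/3)*y/3), y)


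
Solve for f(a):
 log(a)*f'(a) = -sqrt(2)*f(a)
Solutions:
 f(a) = C1*exp(-sqrt(2)*li(a))


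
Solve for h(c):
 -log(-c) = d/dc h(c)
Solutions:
 h(c) = C1 - c*log(-c) + c


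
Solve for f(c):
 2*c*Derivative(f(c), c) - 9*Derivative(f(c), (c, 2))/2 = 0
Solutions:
 f(c) = C1 + C2*erfi(sqrt(2)*c/3)


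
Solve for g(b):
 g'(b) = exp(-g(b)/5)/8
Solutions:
 g(b) = 5*log(C1 + b/40)


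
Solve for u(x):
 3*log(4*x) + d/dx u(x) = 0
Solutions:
 u(x) = C1 - 3*x*log(x) - x*log(64) + 3*x


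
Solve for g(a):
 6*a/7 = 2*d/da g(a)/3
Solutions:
 g(a) = C1 + 9*a^2/14


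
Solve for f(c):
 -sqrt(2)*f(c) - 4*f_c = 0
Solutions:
 f(c) = C1*exp(-sqrt(2)*c/4)


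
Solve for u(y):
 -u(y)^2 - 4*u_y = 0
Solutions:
 u(y) = 4/(C1 + y)


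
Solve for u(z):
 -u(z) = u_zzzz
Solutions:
 u(z) = (C1*sin(sqrt(2)*z/2) + C2*cos(sqrt(2)*z/2))*exp(-sqrt(2)*z/2) + (C3*sin(sqrt(2)*z/2) + C4*cos(sqrt(2)*z/2))*exp(sqrt(2)*z/2)


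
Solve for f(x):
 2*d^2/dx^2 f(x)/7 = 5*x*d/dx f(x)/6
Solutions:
 f(x) = C1 + C2*erfi(sqrt(210)*x/12)


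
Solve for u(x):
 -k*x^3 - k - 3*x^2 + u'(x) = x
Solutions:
 u(x) = C1 + k*x^4/4 + k*x + x^3 + x^2/2


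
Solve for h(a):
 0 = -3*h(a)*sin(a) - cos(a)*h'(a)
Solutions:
 h(a) = C1*cos(a)^3


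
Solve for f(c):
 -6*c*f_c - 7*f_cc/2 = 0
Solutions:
 f(c) = C1 + C2*erf(sqrt(42)*c/7)


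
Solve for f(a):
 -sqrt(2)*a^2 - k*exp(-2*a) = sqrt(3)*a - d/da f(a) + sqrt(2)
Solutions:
 f(a) = C1 + sqrt(2)*a^3/3 + sqrt(3)*a^2/2 + sqrt(2)*a - k*exp(-2*a)/2


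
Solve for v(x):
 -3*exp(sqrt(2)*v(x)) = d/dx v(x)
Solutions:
 v(x) = sqrt(2)*(2*log(1/(C1 + 3*x)) - log(2))/4


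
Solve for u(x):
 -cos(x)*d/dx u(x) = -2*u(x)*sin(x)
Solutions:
 u(x) = C1/cos(x)^2


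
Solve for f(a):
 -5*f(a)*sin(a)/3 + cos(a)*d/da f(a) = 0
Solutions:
 f(a) = C1/cos(a)^(5/3)


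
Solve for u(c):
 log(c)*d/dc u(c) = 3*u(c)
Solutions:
 u(c) = C1*exp(3*li(c))


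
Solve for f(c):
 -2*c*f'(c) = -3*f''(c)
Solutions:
 f(c) = C1 + C2*erfi(sqrt(3)*c/3)


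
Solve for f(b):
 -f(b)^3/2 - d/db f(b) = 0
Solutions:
 f(b) = -sqrt(-1/(C1 - b))
 f(b) = sqrt(-1/(C1 - b))


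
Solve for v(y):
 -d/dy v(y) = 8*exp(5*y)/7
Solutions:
 v(y) = C1 - 8*exp(5*y)/35


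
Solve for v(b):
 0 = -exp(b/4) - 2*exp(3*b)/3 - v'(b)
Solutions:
 v(b) = C1 - 4*exp(b/4) - 2*exp(3*b)/9


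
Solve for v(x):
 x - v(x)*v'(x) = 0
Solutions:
 v(x) = -sqrt(C1 + x^2)
 v(x) = sqrt(C1 + x^2)


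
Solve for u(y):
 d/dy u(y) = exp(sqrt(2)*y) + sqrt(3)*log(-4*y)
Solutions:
 u(y) = C1 + sqrt(3)*y*log(-y) + sqrt(3)*y*(-1 + 2*log(2)) + sqrt(2)*exp(sqrt(2)*y)/2


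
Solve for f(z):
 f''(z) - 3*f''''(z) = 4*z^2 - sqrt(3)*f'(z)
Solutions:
 f(z) = C1 + C2*exp(-2^(1/3)*3^(1/6)*z*(6/(sqrt(717) + 27)^(1/3) + 2^(1/3)*3^(2/3)*(sqrt(717) + 27)^(1/3))/36)*sin(z*(-12^(1/3)*(sqrt(717) + 27)^(1/3) + 2*18^(1/3)/(sqrt(717) + 27)^(1/3))/12) + C3*exp(-2^(1/3)*3^(1/6)*z*(6/(sqrt(717) + 27)^(1/3) + 2^(1/3)*3^(2/3)*(sqrt(717) + 27)^(1/3))/36)*cos(z*(-12^(1/3)*(sqrt(717) + 27)^(1/3) + 2*18^(1/3)/(sqrt(717) + 27)^(1/3))/12) + C4*exp(2^(1/3)*3^(1/6)*z*(6/(sqrt(717) + 27)^(1/3) + 2^(1/3)*3^(2/3)*(sqrt(717) + 27)^(1/3))/18) + 4*sqrt(3)*z^3/9 - 4*z^2/3 + 8*sqrt(3)*z/9


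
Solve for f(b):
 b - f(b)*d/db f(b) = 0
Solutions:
 f(b) = -sqrt(C1 + b^2)
 f(b) = sqrt(C1 + b^2)


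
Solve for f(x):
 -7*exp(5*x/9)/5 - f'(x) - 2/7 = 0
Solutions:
 f(x) = C1 - 2*x/7 - 63*exp(5*x/9)/25


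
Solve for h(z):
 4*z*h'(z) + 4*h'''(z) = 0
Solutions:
 h(z) = C1 + Integral(C2*airyai(-z) + C3*airybi(-z), z)


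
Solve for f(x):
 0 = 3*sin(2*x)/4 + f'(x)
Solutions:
 f(x) = C1 + 3*cos(2*x)/8


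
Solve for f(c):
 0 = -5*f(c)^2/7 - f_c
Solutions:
 f(c) = 7/(C1 + 5*c)


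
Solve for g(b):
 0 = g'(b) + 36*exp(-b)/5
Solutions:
 g(b) = C1 + 36*exp(-b)/5


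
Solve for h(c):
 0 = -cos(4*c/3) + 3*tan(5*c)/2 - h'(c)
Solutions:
 h(c) = C1 - 3*log(cos(5*c))/10 - 3*sin(4*c/3)/4


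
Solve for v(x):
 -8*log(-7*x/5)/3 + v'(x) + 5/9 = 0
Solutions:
 v(x) = C1 + 8*x*log(-x)/3 + x*(-24*log(5) - 29 + 24*log(7))/9


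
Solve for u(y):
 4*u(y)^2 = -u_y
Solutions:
 u(y) = 1/(C1 + 4*y)


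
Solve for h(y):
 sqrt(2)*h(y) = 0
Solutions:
 h(y) = 0


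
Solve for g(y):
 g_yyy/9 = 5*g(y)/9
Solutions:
 g(y) = C3*exp(5^(1/3)*y) + (C1*sin(sqrt(3)*5^(1/3)*y/2) + C2*cos(sqrt(3)*5^(1/3)*y/2))*exp(-5^(1/3)*y/2)


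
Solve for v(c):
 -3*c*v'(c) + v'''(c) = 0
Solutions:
 v(c) = C1 + Integral(C2*airyai(3^(1/3)*c) + C3*airybi(3^(1/3)*c), c)


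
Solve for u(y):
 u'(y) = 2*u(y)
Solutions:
 u(y) = C1*exp(2*y)


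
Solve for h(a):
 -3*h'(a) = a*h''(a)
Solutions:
 h(a) = C1 + C2/a^2


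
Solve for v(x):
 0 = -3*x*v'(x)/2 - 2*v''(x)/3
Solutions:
 v(x) = C1 + C2*erf(3*sqrt(2)*x/4)


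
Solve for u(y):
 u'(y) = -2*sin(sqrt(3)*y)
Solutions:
 u(y) = C1 + 2*sqrt(3)*cos(sqrt(3)*y)/3


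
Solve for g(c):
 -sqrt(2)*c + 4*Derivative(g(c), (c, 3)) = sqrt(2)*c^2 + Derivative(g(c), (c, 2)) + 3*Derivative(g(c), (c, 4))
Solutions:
 g(c) = C1 + C2*c + C3*exp(c/3) + C4*exp(c) - sqrt(2)*c^4/12 - 3*sqrt(2)*c^3/2 - 15*sqrt(2)*c^2


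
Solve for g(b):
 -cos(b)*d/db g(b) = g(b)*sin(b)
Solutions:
 g(b) = C1*cos(b)


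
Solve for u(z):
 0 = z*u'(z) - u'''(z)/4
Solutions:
 u(z) = C1 + Integral(C2*airyai(2^(2/3)*z) + C3*airybi(2^(2/3)*z), z)


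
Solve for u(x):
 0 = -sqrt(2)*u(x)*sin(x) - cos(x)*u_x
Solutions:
 u(x) = C1*cos(x)^(sqrt(2))


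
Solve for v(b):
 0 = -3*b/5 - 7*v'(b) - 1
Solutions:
 v(b) = C1 - 3*b^2/70 - b/7


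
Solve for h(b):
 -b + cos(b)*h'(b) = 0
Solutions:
 h(b) = C1 + Integral(b/cos(b), b)


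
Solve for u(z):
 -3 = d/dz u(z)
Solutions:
 u(z) = C1 - 3*z


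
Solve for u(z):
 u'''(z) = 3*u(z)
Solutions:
 u(z) = C3*exp(3^(1/3)*z) + (C1*sin(3^(5/6)*z/2) + C2*cos(3^(5/6)*z/2))*exp(-3^(1/3)*z/2)


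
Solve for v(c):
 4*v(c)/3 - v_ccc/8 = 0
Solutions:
 v(c) = C3*exp(2*6^(2/3)*c/3) + (C1*sin(2^(2/3)*3^(1/6)*c) + C2*cos(2^(2/3)*3^(1/6)*c))*exp(-6^(2/3)*c/3)


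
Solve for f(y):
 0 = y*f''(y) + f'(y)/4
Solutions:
 f(y) = C1 + C2*y^(3/4)


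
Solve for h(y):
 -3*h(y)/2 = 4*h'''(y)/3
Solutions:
 h(y) = C3*exp(-3^(2/3)*y/2) + (C1*sin(3*3^(1/6)*y/4) + C2*cos(3*3^(1/6)*y/4))*exp(3^(2/3)*y/4)


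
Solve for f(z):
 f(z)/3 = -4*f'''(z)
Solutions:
 f(z) = C3*exp(z*(-18^(1/3) + 3*2^(1/3)*3^(2/3))/24)*sin(2^(1/3)*3^(1/6)*z/4) + C4*exp(z*(-18^(1/3) + 3*2^(1/3)*3^(2/3))/24)*cos(2^(1/3)*3^(1/6)*z/4) + C5*exp(-z*(18^(1/3) + 3*2^(1/3)*3^(2/3))/24) + (C1*sin(2^(1/3)*3^(1/6)*z/4) + C2*cos(2^(1/3)*3^(1/6)*z/4))*exp(18^(1/3)*z/12)


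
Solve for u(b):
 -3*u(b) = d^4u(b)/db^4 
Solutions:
 u(b) = (C1*sin(sqrt(2)*3^(1/4)*b/2) + C2*cos(sqrt(2)*3^(1/4)*b/2))*exp(-sqrt(2)*3^(1/4)*b/2) + (C3*sin(sqrt(2)*3^(1/4)*b/2) + C4*cos(sqrt(2)*3^(1/4)*b/2))*exp(sqrt(2)*3^(1/4)*b/2)


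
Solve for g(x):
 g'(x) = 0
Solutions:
 g(x) = C1


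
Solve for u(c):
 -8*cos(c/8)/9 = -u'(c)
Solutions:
 u(c) = C1 + 64*sin(c/8)/9


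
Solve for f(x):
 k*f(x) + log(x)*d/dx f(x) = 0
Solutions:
 f(x) = C1*exp(-k*li(x))


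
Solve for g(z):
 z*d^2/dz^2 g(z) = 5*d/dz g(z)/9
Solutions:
 g(z) = C1 + C2*z^(14/9)


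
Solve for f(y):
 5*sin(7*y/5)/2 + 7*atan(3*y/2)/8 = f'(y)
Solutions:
 f(y) = C1 + 7*y*atan(3*y/2)/8 - 7*log(9*y^2 + 4)/24 - 25*cos(7*y/5)/14


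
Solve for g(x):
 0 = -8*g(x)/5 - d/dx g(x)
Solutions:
 g(x) = C1*exp(-8*x/5)


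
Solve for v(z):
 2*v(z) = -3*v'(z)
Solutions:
 v(z) = C1*exp(-2*z/3)


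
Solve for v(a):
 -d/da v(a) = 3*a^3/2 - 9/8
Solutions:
 v(a) = C1 - 3*a^4/8 + 9*a/8


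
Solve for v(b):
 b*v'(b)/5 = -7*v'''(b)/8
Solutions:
 v(b) = C1 + Integral(C2*airyai(-2*35^(2/3)*b/35) + C3*airybi(-2*35^(2/3)*b/35), b)


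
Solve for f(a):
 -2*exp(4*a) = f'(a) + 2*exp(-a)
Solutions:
 f(a) = C1 - exp(4*a)/2 + 2*exp(-a)


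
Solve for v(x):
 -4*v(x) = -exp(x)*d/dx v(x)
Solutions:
 v(x) = C1*exp(-4*exp(-x))


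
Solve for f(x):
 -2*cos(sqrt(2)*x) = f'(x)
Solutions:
 f(x) = C1 - sqrt(2)*sin(sqrt(2)*x)


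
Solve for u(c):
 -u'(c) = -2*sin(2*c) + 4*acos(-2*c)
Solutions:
 u(c) = C1 - 4*c*acos(-2*c) - 2*sqrt(1 - 4*c^2) - cos(2*c)


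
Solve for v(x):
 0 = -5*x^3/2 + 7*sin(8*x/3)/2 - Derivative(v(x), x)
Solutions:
 v(x) = C1 - 5*x^4/8 - 21*cos(8*x/3)/16


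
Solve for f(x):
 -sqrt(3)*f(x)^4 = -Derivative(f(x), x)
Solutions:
 f(x) = (-1/(C1 + 3*sqrt(3)*x))^(1/3)
 f(x) = (-1/(C1 + sqrt(3)*x))^(1/3)*(-3^(2/3) - 3*3^(1/6)*I)/6
 f(x) = (-1/(C1 + sqrt(3)*x))^(1/3)*(-3^(2/3) + 3*3^(1/6)*I)/6


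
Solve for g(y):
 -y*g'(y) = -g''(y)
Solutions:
 g(y) = C1 + C2*erfi(sqrt(2)*y/2)


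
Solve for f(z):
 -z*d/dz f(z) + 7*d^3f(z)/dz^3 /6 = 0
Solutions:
 f(z) = C1 + Integral(C2*airyai(6^(1/3)*7^(2/3)*z/7) + C3*airybi(6^(1/3)*7^(2/3)*z/7), z)


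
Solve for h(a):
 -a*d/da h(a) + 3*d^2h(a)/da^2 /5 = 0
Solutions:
 h(a) = C1 + C2*erfi(sqrt(30)*a/6)


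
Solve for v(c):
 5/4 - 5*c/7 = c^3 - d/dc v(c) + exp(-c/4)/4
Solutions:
 v(c) = C1 + c^4/4 + 5*c^2/14 - 5*c/4 - 1/exp(c)^(1/4)


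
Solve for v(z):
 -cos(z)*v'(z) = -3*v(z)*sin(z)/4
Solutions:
 v(z) = C1/cos(z)^(3/4)


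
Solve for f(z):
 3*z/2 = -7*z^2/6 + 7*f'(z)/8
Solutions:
 f(z) = C1 + 4*z^3/9 + 6*z^2/7


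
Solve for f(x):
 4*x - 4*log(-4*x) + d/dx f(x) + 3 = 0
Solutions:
 f(x) = C1 - 2*x^2 + 4*x*log(-x) + x*(-7 + 8*log(2))
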